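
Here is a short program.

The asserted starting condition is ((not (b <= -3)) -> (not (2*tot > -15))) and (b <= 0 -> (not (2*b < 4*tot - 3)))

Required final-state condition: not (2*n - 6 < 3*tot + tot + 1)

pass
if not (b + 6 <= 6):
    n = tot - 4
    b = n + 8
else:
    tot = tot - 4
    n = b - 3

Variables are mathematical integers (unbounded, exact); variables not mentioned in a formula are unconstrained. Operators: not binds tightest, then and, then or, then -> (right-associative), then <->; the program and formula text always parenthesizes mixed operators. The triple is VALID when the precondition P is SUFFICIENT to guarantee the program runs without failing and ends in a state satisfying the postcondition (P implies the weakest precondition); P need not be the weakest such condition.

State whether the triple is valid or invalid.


Working backward. After the program, the postcondition not (2*n - 6 < 3*tot + tot + 1) must hold; in canonical form it is not (2*n < 4*tot + 7).
Then branch requires not (2*tot > -15); else branch requires not (2*b < 4*tot - 3).
Before the if: ((not (b <= 0)) -> (not (2*tot > -15))) and (b <= 0 -> (not (2*b < 4*tot - 3)))
Before skip: ((not (b <= 0)) -> (not (2*tot > -15))) and (b <= 0 -> (not (2*b < 4*tot - 3)))
The weakest precondition is ((not (b <= 0)) -> (not (2*tot > -15))) and (b <= 0 -> (not (2*b < 4*tot - 3))).
Check whether ((not (b <= -3)) -> (not (2*tot > -15))) and (b <= 0 -> (not (2*b < 4*tot - 3))) implies it.
Every state satisfying the precondition satisfies the weakest precondition: the implication holds.
Answer: valid


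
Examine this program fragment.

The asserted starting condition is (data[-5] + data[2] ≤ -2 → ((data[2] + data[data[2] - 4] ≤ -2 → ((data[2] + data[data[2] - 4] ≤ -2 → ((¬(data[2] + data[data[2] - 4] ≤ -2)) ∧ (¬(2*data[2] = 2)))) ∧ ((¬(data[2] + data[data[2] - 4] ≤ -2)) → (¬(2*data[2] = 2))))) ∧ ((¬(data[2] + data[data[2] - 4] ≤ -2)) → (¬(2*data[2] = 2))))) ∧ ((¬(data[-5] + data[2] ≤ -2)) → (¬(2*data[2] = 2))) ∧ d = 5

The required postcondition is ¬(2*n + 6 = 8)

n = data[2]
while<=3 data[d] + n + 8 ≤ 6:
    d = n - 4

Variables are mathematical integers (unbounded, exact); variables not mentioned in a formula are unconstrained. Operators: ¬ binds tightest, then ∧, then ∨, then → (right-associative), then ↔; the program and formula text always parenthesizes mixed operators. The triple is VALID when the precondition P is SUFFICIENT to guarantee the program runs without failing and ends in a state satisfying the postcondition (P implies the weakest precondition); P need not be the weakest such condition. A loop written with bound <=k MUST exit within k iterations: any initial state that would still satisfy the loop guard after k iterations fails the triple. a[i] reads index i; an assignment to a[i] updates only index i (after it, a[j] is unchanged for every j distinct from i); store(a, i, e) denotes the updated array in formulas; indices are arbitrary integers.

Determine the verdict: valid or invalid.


Working backward. After the program, the postcondition ¬(2*n + 6 = 8) must hold; in canonical form it is ¬(2*n = 2).
Before the loop (bound <=3), unroll the exhaustion recursion (WP_0 = exit-now case; WP_j = one more guarded iteration, up to j = 3):
  WP_0: (¬(data[d] + n ≤ -2)) ∧ (¬(2*n = 2))
  WP_1: (data[d] + n ≤ -2 → ((¬(data[n - 4] + n ≤ -2)) ∧ (¬(2*n = 2)))) ∧ ((¬(data[d] + n ≤ -2)) → (¬(2*n = 2)))
  WP_2: (data[d] + n ≤ -2 → ((data[n - 4] + n ≤ -2 → ((¬(data[n - 4] + n ≤ -2)) ∧ (¬(2*n = 2)))) ∧ ((¬(data[n - 4] + n ≤ -2)) → (¬(2*n = 2))))) ∧ ((¬(data[d] + n ≤ -2)) → (¬(2*n = 2)))
  WP_3: (data[d] + n ≤ -2 → ((data[n - 4] + n ≤ -2 → ((data[n - 4] + n ≤ -2 → ((¬(data[n - 4] + n ≤ -2)) ∧ (¬(2*n = 2)))) ∧ ((¬(data[n - 4] + n ≤ -2)) → (¬(2*n = 2))))) ∧ ((¬(data[n - 4] + n ≤ -2)) → (¬(2*n = 2))))) ∧ ((¬(data[d] + n ≤ -2)) → (¬(2*n = 2)))
So before the loop: (data[d] + n ≤ -2 → ((data[n - 4] + n ≤ -2 → ((data[n - 4] + n ≤ -2 → ((¬(data[n - 4] + n ≤ -2)) ∧ (¬(2*n = 2)))) ∧ ((¬(data[n - 4] + n ≤ -2)) → (¬(2*n = 2))))) ∧ ((¬(data[n - 4] + n ≤ -2)) → (¬(2*n = 2))))) ∧ ((¬(data[d] + n ≤ -2)) → (¬(2*n = 2)))
Before n := data[2]: (data[2] + data[d] ≤ -2 → ((data[2] + data[data[2] - 4] ≤ -2 → ((data[2] + data[data[2] - 4] ≤ -2 → ((¬(data[2] + data[data[2] - 4] ≤ -2)) ∧ (¬(2*data[2] = 2)))) ∧ ((¬(data[2] + data[data[2] - 4] ≤ -2)) → (¬(2*data[2] = 2))))) ∧ ((¬(data[2] + data[data[2] - 4] ≤ -2)) → (¬(2*data[2] = 2))))) ∧ ((¬(data[2] + data[d] ≤ -2)) → (¬(2*data[2] = 2)))
The weakest precondition is (data[2] + data[d] ≤ -2 → ((data[2] + data[data[2] - 4] ≤ -2 → ((data[2] + data[data[2] - 4] ≤ -2 → ((¬(data[2] + data[data[2] - 4] ≤ -2)) ∧ (¬(2*data[2] = 2)))) ∧ ((¬(data[2] + data[data[2] - 4] ≤ -2)) → (¬(2*data[2] = 2))))) ∧ ((¬(data[2] + data[data[2] - 4] ≤ -2)) → (¬(2*data[2] = 2))))) ∧ ((¬(data[2] + data[d] ≤ -2)) → (¬(2*data[2] = 2))).
Check whether (data[-5] + data[2] ≤ -2 → ((data[2] + data[data[2] - 4] ≤ -2 → ((data[2] + data[data[2] - 4] ≤ -2 → ((¬(data[2] + data[data[2] - 4] ≤ -2)) ∧ (¬(2*data[2] = 2)))) ∧ ((¬(data[2] + data[data[2] - 4] ≤ -2)) → (¬(2*data[2] = 2))))) ∧ ((¬(data[2] + data[data[2] - 4] ≤ -2)) → (¬(2*data[2] = 2))))) ∧ ((¬(data[-5] + data[2] ≤ -2)) → (¬(2*data[2] = 2))) ∧ d = 5 implies it.
Countermodel: at the initial state d = 5, data = {[-5] = -15524, [2] = 15523, [5] = -15525, [15519] = -15525, elsewhere -15525}, the precondition holds but the weakest precondition fails.
Answer: invalid


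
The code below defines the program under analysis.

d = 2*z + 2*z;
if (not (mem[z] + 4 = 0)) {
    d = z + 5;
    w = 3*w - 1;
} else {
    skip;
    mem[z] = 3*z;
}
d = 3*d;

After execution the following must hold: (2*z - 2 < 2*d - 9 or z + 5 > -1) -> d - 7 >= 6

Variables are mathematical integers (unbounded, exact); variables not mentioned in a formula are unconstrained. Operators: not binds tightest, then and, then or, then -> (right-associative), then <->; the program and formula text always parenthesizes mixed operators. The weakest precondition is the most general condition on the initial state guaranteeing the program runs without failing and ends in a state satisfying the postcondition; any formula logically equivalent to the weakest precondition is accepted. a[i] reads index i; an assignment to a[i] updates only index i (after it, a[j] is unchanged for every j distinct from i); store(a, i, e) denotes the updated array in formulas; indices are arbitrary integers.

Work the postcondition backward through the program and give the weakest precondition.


Working backward. After the program, the postcondition (2*z - 2 < 2*d - 9 or z + 5 > -1) -> d - 7 >= 6 must hold; in canonical form it is (2*z < 2*d - 7 or z > -6) -> d >= 13.
Before d := 3*d: (2*z < 6*d - 7 or z > -6) -> 3*d >= 13
Then branch requires (4*z > -23 or z > -6) -> 3*z >= -2; else branch requires (2*z < 6*d - 7 or z > -6) -> 3*d >= 13.
Before the if: ((not (mem[z] = -4)) -> ((4*z > -23 or z > -6) -> 3*z >= -2)) and (mem[z] = -4 -> ((2*z < 6*d - 7 or z > -6) -> 3*d >= 13))
Before d := 2*z + 2*z: ((not (mem[z] = -4)) -> ((4*z > -23 or z > -6) -> 3*z >= -2)) and (mem[z] = -4 -> ((22*z > 7 or z > -6) -> 12*z >= 13))
Answer: WP = ((not (mem[z] = -4)) -> ((4*z > -23 or z > -6) -> 3*z >= -2)) and (mem[z] = -4 -> ((22*z > 7 or z > -6) -> 12*z >= 13))


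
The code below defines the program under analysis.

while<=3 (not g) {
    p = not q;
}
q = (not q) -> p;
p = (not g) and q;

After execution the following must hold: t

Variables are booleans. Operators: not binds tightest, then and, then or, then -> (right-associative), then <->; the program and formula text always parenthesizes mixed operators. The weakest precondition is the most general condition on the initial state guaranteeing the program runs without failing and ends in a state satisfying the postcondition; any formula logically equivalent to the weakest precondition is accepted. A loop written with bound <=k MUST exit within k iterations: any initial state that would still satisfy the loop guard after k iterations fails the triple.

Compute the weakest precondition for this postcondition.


Working backward. After the program, t must hold.
Before p := (not g) and q: t
Before q := (not q) -> p: t
Before the loop (bound <=3), unroll the exhaustion recursion (WP_0 = exit-now case; WP_j = one more guarded iteration, up to j = 3):
  WP_0: g and t
  WP_1: ((not g) -> (g and t)) and (g -> t)
  WP_2: ((not g) -> (((not g) -> (g and t)) and (g -> t))) and (g -> t)
  WP_3: ((not g) -> (((not g) -> (((not g) -> (g and t)) and (g -> t))) and (g -> t))) and (g -> t)
So before the loop: ((not g) -> (((not g) -> (((not g) -> (g and t)) and (g -> t))) and (g -> t))) and (g -> t)
Answer: WP = ((not g) -> (((not g) -> (((not g) -> (g and t)) and (g -> t))) and (g -> t))) and (g -> t)


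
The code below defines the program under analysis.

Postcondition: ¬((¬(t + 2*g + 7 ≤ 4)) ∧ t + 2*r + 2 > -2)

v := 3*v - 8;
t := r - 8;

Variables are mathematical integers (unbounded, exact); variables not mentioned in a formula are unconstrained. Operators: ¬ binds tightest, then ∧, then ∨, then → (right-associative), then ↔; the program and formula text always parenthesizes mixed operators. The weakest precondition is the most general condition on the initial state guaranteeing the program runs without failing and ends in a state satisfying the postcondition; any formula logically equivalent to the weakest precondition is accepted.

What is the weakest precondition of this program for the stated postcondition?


Working backward. After the program, the postcondition ¬((¬(t + 2*g + 7 ≤ 4)) ∧ t + 2*r + 2 > -2) must hold; in canonical form it is ¬((¬(2*g + t ≤ -3)) ∧ 2*r + t > -4).
Before t := r - 8: ¬((¬(2*g + r ≤ 5)) ∧ 3*r > 4)
Before v := 3*v - 8: ¬((¬(2*g + r ≤ 5)) ∧ 3*r > 4)
Answer: WP = ¬((¬(2*g + r ≤ 5)) ∧ 3*r > 4)


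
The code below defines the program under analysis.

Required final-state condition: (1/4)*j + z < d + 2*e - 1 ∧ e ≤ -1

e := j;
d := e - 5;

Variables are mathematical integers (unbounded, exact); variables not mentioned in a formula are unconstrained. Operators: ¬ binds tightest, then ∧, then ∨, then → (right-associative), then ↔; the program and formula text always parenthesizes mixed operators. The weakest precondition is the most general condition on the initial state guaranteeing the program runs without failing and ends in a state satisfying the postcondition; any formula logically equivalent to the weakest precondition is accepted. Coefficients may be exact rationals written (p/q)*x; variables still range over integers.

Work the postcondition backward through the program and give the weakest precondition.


Working backward. After the program, (1/4)*j + z < d + 2*e - 1 ∧ e ≤ -1 must hold.
Before d := e - 5: (1/4)*j + z < 3*e - 6 ∧ e ≤ -1
Before e := j: z < (11/4)*j - 6 ∧ j ≤ -1
Answer: WP = z < (11/4)*j - 6 ∧ j ≤ -1


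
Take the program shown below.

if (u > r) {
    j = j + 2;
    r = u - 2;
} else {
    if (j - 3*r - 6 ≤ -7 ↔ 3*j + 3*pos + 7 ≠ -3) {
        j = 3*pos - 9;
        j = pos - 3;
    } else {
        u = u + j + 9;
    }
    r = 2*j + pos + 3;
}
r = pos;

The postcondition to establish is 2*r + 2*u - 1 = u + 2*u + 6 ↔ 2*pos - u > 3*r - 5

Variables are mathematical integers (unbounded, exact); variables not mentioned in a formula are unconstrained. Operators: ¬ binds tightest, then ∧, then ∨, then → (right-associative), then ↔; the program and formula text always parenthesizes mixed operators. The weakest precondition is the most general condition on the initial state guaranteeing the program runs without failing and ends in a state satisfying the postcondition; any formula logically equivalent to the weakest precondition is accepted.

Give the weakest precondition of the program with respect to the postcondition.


Working backward. After the program, the postcondition 2*r + 2*u - 1 = u + 2*u + 6 ↔ 2*pos - u > 3*r - 5 must hold; in canonical form it is 2*r = u + 7 ↔ 2*pos > 3*r + u - 5.
Before r := pos: 2*pos = u + 7 ↔ pos + u < 5
Then branch requires 2*pos = u + 7 ↔ pos + u < 5; else branch requires ((j ≤ 3*r - 1 ↔ 3*j + 3*pos ≠ -10) → (2*pos = u + 7 ↔ pos + u < 5)) ∧ ((¬(j ≤ 3*r - 1 ↔ 3*j + 3*pos ≠ -10)) → (2*pos = j + u + 16 ↔ j + pos + u < -4)).
Before the if: (u > r → (2*pos = u + 7 ↔ pos + u < 5)) ∧ ((¬(u > r)) → (((j ≤ 3*r - 1 ↔ 3*j + 3*pos ≠ -10) → (2*pos = u + 7 ↔ pos + u < 5)) ∧ ((¬(j ≤ 3*r - 1 ↔ 3*j + 3*pos ≠ -10)) → (2*pos = j + u + 16 ↔ j + pos + u < -4))))
Answer: WP = (u > r → (2*pos = u + 7 ↔ pos + u < 5)) ∧ ((¬(u > r)) → (((j ≤ 3*r - 1 ↔ 3*j + 3*pos ≠ -10) → (2*pos = u + 7 ↔ pos + u < 5)) ∧ ((¬(j ≤ 3*r - 1 ↔ 3*j + 3*pos ≠ -10)) → (2*pos = j + u + 16 ↔ j + pos + u < -4))))


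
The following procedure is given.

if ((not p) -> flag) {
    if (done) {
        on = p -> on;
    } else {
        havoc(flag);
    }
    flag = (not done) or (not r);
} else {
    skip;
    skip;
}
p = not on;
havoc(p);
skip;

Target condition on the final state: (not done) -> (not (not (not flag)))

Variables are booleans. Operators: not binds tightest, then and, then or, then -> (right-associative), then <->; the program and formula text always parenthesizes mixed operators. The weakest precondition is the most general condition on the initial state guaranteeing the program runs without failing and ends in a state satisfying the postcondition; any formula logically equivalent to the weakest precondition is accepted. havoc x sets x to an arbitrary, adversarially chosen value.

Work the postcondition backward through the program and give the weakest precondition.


Working backward. After the program, the postcondition (not done) -> (not (not (not flag))) must hold; in canonical form it is (not done) -> (not flag).
Before skip: (not done) -> (not flag)
Before havoc p: (not done) -> (not flag)
Before p := not on: (not done) -> (not flag)
Then branch requires (done -> ((not done) -> (not ((not done) or (not r))))) and ((not done) -> ((not done) -> (not ((not done) or (not r))))); else branch requires (not done) -> (not flag).
Before the if: (((not p) -> flag) -> ((done -> ((not done) -> (not ((not done) or (not r))))) and ((not done) -> ((not done) -> (not ((not done) or (not r))))))) and ((not ((not p) -> flag)) -> ((not done) -> (not flag)))
Answer: WP = (((not p) -> flag) -> ((done -> ((not done) -> (not ((not done) or (not r))))) and ((not done) -> ((not done) -> (not ((not done) or (not r))))))) and ((not ((not p) -> flag)) -> ((not done) -> (not flag)))


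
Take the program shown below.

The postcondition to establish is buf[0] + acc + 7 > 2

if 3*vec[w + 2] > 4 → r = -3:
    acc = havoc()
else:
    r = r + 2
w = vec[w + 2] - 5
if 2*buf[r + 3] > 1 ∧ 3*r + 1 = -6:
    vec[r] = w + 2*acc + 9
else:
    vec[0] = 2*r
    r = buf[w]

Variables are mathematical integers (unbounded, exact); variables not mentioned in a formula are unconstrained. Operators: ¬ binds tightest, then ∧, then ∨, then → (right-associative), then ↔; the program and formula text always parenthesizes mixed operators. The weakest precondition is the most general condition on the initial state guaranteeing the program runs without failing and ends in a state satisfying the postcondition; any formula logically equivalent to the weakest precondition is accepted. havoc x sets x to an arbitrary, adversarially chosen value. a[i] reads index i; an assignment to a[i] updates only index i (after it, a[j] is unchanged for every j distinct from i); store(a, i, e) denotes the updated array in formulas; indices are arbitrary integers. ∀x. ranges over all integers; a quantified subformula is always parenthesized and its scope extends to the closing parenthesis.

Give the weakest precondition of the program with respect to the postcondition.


Working backward. After the program, the postcondition buf[0] + acc + 7 > 2 must hold; in canonical form it is buf[0] + acc > -5.
Then branch requires buf[0] + acc > -5; else branch requires buf[0] + acc > -5.
Before the if: ((2*buf[r + 3] > 1 ∧ 3*r = -7) → buf[0] + acc > -5) ∧ ((¬(2*buf[r + 3] > 1 ∧ 3*r = -7)) → buf[0] + acc > -5)
Before w := vec[w + 2] - 5: ((2*buf[r + 3] > 1 ∧ 3*r = -7) → buf[0] + acc > -5) ∧ ((¬(2*buf[r + 3] > 1 ∧ 3*r = -7)) → buf[0] + acc > -5)
Then branch requires ∀acc_1. (((2*buf[r + 3] > 1 ∧ 3*r = -7) → buf[0] + acc_1 > -5) ∧ ((¬(2*buf[r + 3] > 1 ∧ 3*r = -7)) → buf[0] + acc_1 > -5)); else branch requires ((2*buf[r + 5] > 1 ∧ 3*r = -13) → buf[0] + acc > -5) ∧ ((¬(2*buf[r + 5] > 1 ∧ 3*r = -13)) → buf[0] + acc > -5).
Before the if: ((3*vec[w + 2] > 4 → r = -3) → (∀acc_1. (((2*buf[r + 3] > 1 ∧ 3*r = -7) → buf[0] + acc_1 > -5) ∧ ((¬(2*buf[r + 3] > 1 ∧ 3*r = -7)) → buf[0] + acc_1 > -5)))) ∧ ((¬(3*vec[w + 2] > 4 → r = -3)) → (((2*buf[r + 5] > 1 ∧ 3*r = -13) → buf[0] + acc > -5) ∧ ((¬(2*buf[r + 5] > 1 ∧ 3*r = -13)) → buf[0] + acc > -5)))
Answer: WP = ((3*vec[w + 2] > 4 → r = -3) → (∀acc_1. (((2*buf[r + 3] > 1 ∧ 3*r = -7) → buf[0] + acc_1 > -5) ∧ ((¬(2*buf[r + 3] > 1 ∧ 3*r = -7)) → buf[0] + acc_1 > -5)))) ∧ ((¬(3*vec[w + 2] > 4 → r = -3)) → (((2*buf[r + 5] > 1 ∧ 3*r = -13) → buf[0] + acc > -5) ∧ ((¬(2*buf[r + 5] > 1 ∧ 3*r = -13)) → buf[0] + acc > -5)))


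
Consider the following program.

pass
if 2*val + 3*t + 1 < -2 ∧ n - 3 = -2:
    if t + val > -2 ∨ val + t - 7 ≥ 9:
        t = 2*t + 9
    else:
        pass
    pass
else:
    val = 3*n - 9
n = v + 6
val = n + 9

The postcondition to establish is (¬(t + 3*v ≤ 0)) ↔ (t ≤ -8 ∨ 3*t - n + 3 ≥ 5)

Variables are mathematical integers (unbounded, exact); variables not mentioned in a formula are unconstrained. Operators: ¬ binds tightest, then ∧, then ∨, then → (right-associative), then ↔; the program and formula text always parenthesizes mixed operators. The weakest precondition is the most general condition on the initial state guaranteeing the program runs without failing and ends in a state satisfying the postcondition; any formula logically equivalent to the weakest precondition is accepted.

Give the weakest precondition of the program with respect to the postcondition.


Working backward. After the program, the postcondition (¬(t + 3*v ≤ 0)) ↔ (t ≤ -8 ∨ 3*t - n + 3 ≥ 5) must hold; in canonical form it is (¬(t + 3*v ≤ 0)) ↔ (t ≤ -8 ∨ 3*t ≥ n + 2).
Before val := n + 9: (¬(t + 3*v ≤ 0)) ↔ (t ≤ -8 ∨ 3*t ≥ n + 2)
Before n := v + 6: (¬(t + 3*v ≤ 0)) ↔ (t ≤ -8 ∨ 3*t ≥ v + 8)
Then branch requires ((t + val > -2 ∨ t + val ≥ 16) → ((¬(2*t + 3*v ≤ -9)) ↔ (2*t ≤ -17 ∨ 6*t ≥ v - 19))) ∧ ((¬(t + val > -2 ∨ t + val ≥ 16)) → ((¬(t + 3*v ≤ 0)) ↔ (t ≤ -8 ∨ 3*t ≥ v + 8))); else branch requires (¬(t + 3*v ≤ 0)) ↔ (t ≤ -8 ∨ 3*t ≥ v + 8).
Before the if: ((3*t + 2*val < -3 ∧ n = 1) → (((t + val > -2 ∨ t + val ≥ 16) → ((¬(2*t + 3*v ≤ -9)) ↔ (2*t ≤ -17 ∨ 6*t ≥ v - 19))) ∧ ((¬(t + val > -2 ∨ t + val ≥ 16)) → ((¬(t + 3*v ≤ 0)) ↔ (t ≤ -8 ∨ 3*t ≥ v + 8))))) ∧ ((¬(3*t + 2*val < -3 ∧ n = 1)) → ((¬(t + 3*v ≤ 0)) ↔ (t ≤ -8 ∨ 3*t ≥ v + 8)))
Before skip: ((3*t + 2*val < -3 ∧ n = 1) → (((t + val > -2 ∨ t + val ≥ 16) → ((¬(2*t + 3*v ≤ -9)) ↔ (2*t ≤ -17 ∨ 6*t ≥ v - 19))) ∧ ((¬(t + val > -2 ∨ t + val ≥ 16)) → ((¬(t + 3*v ≤ 0)) ↔ (t ≤ -8 ∨ 3*t ≥ v + 8))))) ∧ ((¬(3*t + 2*val < -3 ∧ n = 1)) → ((¬(t + 3*v ≤ 0)) ↔ (t ≤ -8 ∨ 3*t ≥ v + 8)))
Answer: WP = ((3*t + 2*val < -3 ∧ n = 1) → (((t + val > -2 ∨ t + val ≥ 16) → ((¬(2*t + 3*v ≤ -9)) ↔ (2*t ≤ -17 ∨ 6*t ≥ v - 19))) ∧ ((¬(t + val > -2 ∨ t + val ≥ 16)) → ((¬(t + 3*v ≤ 0)) ↔ (t ≤ -8 ∨ 3*t ≥ v + 8))))) ∧ ((¬(3*t + 2*val < -3 ∧ n = 1)) → ((¬(t + 3*v ≤ 0)) ↔ (t ≤ -8 ∨ 3*t ≥ v + 8)))


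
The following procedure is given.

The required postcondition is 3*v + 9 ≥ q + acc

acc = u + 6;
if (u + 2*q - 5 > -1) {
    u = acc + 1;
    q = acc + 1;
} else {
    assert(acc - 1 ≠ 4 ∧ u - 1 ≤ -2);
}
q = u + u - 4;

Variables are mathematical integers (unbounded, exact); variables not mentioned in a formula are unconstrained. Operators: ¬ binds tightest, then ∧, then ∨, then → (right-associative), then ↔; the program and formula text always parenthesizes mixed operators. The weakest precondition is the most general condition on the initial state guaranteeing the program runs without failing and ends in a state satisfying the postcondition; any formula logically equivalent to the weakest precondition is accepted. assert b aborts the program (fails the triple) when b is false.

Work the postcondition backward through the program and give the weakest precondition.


Working backward. After the program, the postcondition 3*v + 9 ≥ q + acc must hold; in canonical form it is 3*v ≥ acc + q - 9.
Before q := u + u - 4: 3*v ≥ acc + 2*u - 13
Then branch requires 3*v ≥ 3*acc - 11; else branch requires acc ≠ 5 ∧ u ≤ -1 ∧ 3*v ≥ acc + 2*u - 13.
Before the if: (2*q + u > 4 → 3*v ≥ 3*acc - 11) ∧ ((¬(2*q + u > 4)) → (acc ≠ 5 ∧ u ≤ -1 ∧ 3*v ≥ acc + 2*u - 13))
Before acc := u + 6: (2*q + u > 4 → 3*v ≥ 3*u + 7) ∧ ((¬(2*q + u > 4)) → (u ≠ -1 ∧ u ≤ -1 ∧ 3*v ≥ 3*u - 7))
Answer: WP = (2*q + u > 4 → 3*v ≥ 3*u + 7) ∧ ((¬(2*q + u > 4)) → (u ≠ -1 ∧ u ≤ -1 ∧ 3*v ≥ 3*u - 7))


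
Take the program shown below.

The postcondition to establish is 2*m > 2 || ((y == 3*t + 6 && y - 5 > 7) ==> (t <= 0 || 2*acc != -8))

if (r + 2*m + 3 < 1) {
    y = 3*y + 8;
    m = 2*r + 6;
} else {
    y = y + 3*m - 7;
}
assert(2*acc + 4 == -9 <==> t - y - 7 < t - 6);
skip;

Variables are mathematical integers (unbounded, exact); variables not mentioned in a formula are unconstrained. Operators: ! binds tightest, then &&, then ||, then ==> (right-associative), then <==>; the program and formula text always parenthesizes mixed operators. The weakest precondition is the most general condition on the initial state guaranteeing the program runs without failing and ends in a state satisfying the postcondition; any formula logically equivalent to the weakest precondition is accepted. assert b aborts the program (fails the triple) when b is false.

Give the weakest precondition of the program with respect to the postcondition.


Working backward. After the program, the postcondition 2*m > 2 || ((y == 3*t + 6 && y - 5 > 7) ==> (t <= 0 || 2*acc != -8)) must hold; in canonical form it is 2*m > 2 || ((y == 3*t + 6 && y > 12) ==> (t <= 0 || 2*acc != -8)).
Before skip: 2*m > 2 || ((y == 3*t + 6 && y > 12) ==> (t <= 0 || 2*acc != -8))
Before assert 2*acc + 4 == -9 <==> t - y - 7 < t - 6: (2*acc == -13 <==> y > -1) && (2*m > 2 || ((y == 3*t + 6 && y > 12) ==> (t <= 0 || 2*acc != -8)))
Then branch requires (2*acc == -13 <==> 3*y > -9) && (4*r > -10 || ((3*y == 3*t - 2 && 3*y > 4) ==> (t <= 0 || 2*acc != -8))); else branch requires (2*acc == -13 <==> 3*m + y > 6) && (2*m > 2 || ((3*m + y == 3*t + 13 && 3*m + y > 19) ==> (t <= 0 || 2*acc != -8))).
Before the if: (2*m + r < -2 ==> ((2*acc == -13 <==> 3*y > -9) && (4*r > -10 || ((3*y == 3*t - 2 && 3*y > 4) ==> (t <= 0 || 2*acc != -8))))) && ((!(2*m + r < -2)) ==> ((2*acc == -13 <==> 3*m + y > 6) && (2*m > 2 || ((3*m + y == 3*t + 13 && 3*m + y > 19) ==> (t <= 0 || 2*acc != -8)))))
Answer: WP = (2*m + r < -2 ==> ((2*acc == -13 <==> 3*y > -9) && (4*r > -10 || ((3*y == 3*t - 2 && 3*y > 4) ==> (t <= 0 || 2*acc != -8))))) && ((!(2*m + r < -2)) ==> ((2*acc == -13 <==> 3*m + y > 6) && (2*m > 2 || ((3*m + y == 3*t + 13 && 3*m + y > 19) ==> (t <= 0 || 2*acc != -8)))))


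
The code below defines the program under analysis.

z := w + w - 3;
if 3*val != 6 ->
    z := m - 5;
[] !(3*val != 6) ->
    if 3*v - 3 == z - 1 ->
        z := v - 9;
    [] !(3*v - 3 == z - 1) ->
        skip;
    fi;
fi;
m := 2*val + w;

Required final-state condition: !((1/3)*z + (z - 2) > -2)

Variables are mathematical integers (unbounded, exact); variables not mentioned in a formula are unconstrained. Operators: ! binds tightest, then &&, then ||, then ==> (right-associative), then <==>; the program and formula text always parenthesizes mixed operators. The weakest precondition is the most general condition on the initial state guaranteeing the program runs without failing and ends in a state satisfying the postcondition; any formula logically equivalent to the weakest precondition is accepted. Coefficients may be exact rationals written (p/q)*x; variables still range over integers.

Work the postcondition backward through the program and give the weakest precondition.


Working backward. After the program, the postcondition !((1/3)*z + (z - 2) > -2) must hold; in canonical form it is !((4/3)*z > 0).
Before m := 2*val + w: !((4/3)*z > 0)
Then branch requires !((4/3)*m > 20/3); else branch requires (3*v == z + 2 ==> (!((4/3)*v > 12))) && ((!(3*v == z + 2)) ==> (!((4/3)*z > 0))).
Before the if: (3*val != 6 ==> (!((4/3)*m > 20/3))) && ((!(3*val != 6)) ==> ((3*v == z + 2 ==> (!((4/3)*v > 12))) && ((!(3*v == z + 2)) ==> (!((4/3)*z > 0)))))
Before z := w + w - 3: (3*val != 6 ==> (!((4/3)*m > 20/3))) && ((!(3*val != 6)) ==> ((3*v == 2*w - 1 ==> (!((4/3)*v > 12))) && ((!(3*v == 2*w - 1)) ==> (!((8/3)*w > 4)))))
Answer: WP = (3*val != 6 ==> (!((4/3)*m > 20/3))) && ((!(3*val != 6)) ==> ((3*v == 2*w - 1 ==> (!((4/3)*v > 12))) && ((!(3*v == 2*w - 1)) ==> (!((8/3)*w > 4)))))


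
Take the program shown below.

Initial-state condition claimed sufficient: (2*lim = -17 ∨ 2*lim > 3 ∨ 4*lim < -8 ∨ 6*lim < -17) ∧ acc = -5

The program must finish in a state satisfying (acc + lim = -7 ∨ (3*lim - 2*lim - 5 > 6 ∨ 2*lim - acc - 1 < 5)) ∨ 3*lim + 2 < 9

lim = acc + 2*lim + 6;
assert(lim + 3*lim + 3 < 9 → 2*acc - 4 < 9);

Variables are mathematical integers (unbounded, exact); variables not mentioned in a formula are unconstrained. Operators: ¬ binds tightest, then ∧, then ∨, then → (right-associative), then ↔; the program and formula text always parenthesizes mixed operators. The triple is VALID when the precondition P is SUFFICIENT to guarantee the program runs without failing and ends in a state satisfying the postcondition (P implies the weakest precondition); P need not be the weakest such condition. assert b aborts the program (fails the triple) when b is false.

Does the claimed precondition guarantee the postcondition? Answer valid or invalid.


Working backward. After the program, the postcondition (acc + lim = -7 ∨ (3*lim - 2*lim - 5 > 6 ∨ 2*lim - acc - 1 < 5)) ∨ 3*lim + 2 < 9 must hold; in canonical form it is acc + lim = -7 ∨ lim > 11 ∨ 2*lim < acc + 6 ∨ 3*lim < 7.
Before assert lim + 3*lim + 3 < 9 → 2*acc - 4 < 9: (4*lim < 6 → 2*acc < 13) ∧ (acc + lim = -7 ∨ lim > 11 ∨ 2*lim < acc + 6 ∨ 3*lim < 7)
Before lim := acc + 2*lim + 6: (4*acc + 8*lim < -18 → 2*acc < 13) ∧ (2*acc + 2*lim = -13 ∨ acc + 2*lim > 5 ∨ acc + 4*lim < -6 ∨ 3*acc + 6*lim < -11)
The weakest precondition is (4*acc + 8*lim < -18 → 2*acc < 13) ∧ (2*acc + 2*lim = -13 ∨ acc + 2*lim > 5 ∨ acc + 4*lim < -6 ∨ 3*acc + 6*lim < -11).
Check whether (2*lim = -17 ∨ 2*lim > 3 ∨ 4*lim < -8 ∨ 6*lim < -17) ∧ acc = -5 implies it.
Countermodel: at the initial state acc = -5, lim = 2, the precondition holds but the weakest precondition fails.
Answer: invalid


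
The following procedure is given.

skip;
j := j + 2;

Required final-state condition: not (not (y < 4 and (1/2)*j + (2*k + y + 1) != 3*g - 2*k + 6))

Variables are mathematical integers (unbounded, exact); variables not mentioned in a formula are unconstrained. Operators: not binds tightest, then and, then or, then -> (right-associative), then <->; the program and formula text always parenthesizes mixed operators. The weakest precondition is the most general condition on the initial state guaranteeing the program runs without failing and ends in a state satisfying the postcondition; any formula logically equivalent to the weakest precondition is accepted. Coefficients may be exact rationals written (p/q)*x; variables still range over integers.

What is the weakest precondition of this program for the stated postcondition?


Working backward. After the program, the postcondition not (not (y < 4 and (1/2)*j + (2*k + y + 1) != 3*g - 2*k + 6)) must hold; in canonical form it is y < 4 and (1/2)*j + 4*k + y != 3*g + 5.
Before j := j + 2: y < 4 and (1/2)*j + 4*k + y != 3*g + 4
Before skip: y < 4 and (1/2)*j + 4*k + y != 3*g + 4
Answer: WP = y < 4 and (1/2)*j + 4*k + y != 3*g + 4


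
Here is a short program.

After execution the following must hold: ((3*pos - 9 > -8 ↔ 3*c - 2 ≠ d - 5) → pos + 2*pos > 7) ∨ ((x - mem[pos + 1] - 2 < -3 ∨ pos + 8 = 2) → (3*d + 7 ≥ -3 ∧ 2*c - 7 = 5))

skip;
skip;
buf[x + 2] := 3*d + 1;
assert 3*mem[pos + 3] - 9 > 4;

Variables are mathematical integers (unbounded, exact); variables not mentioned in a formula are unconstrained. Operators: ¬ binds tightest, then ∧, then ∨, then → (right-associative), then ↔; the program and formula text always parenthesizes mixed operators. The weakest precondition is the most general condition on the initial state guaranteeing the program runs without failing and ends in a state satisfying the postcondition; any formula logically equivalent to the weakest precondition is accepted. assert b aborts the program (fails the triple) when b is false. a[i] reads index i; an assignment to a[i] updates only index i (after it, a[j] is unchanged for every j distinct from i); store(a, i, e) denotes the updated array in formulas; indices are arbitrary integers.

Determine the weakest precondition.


Working backward. After the program, the postcondition ((3*pos - 9 > -8 ↔ 3*c - 2 ≠ d - 5) → pos + 2*pos > 7) ∨ ((x - mem[pos + 1] - 2 < -3 ∨ pos + 8 = 2) → (3*d + 7 ≥ -3 ∧ 2*c - 7 = 5)) must hold; in canonical form it is ((3*pos > 1 ↔ 3*c ≠ d - 3) → 3*pos > 7) ∨ ((x < mem[pos + 1] - 1 ∨ pos = -6) → (3*d ≥ -10 ∧ 2*c = 12)).
Before assert 3*mem[pos + 3] - 9 > 4: 3*mem[pos + 3] > 13 ∧ (((3*pos > 1 ↔ 3*c ≠ d - 3) → 3*pos > 7) ∨ ((x < mem[pos + 1] - 1 ∨ pos = -6) → (3*d ≥ -10 ∧ 2*c = 12)))
Before buf[x + 2] := 3*d + 1: 3*mem[pos + 3] > 13 ∧ (((3*pos > 1 ↔ 3*c ≠ d - 3) → 3*pos > 7) ∨ ((x < mem[pos + 1] - 1 ∨ pos = -6) → (3*d ≥ -10 ∧ 2*c = 12)))
Before skip: 3*mem[pos + 3] > 13 ∧ (((3*pos > 1 ↔ 3*c ≠ d - 3) → 3*pos > 7) ∨ ((x < mem[pos + 1] - 1 ∨ pos = -6) → (3*d ≥ -10 ∧ 2*c = 12)))
Before skip: 3*mem[pos + 3] > 13 ∧ (((3*pos > 1 ↔ 3*c ≠ d - 3) → 3*pos > 7) ∨ ((x < mem[pos + 1] - 1 ∨ pos = -6) → (3*d ≥ -10 ∧ 2*c = 12)))
Answer: WP = 3*mem[pos + 3] > 13 ∧ (((3*pos > 1 ↔ 3*c ≠ d - 3) → 3*pos > 7) ∨ ((x < mem[pos + 1] - 1 ∨ pos = -6) → (3*d ≥ -10 ∧ 2*c = 12)))


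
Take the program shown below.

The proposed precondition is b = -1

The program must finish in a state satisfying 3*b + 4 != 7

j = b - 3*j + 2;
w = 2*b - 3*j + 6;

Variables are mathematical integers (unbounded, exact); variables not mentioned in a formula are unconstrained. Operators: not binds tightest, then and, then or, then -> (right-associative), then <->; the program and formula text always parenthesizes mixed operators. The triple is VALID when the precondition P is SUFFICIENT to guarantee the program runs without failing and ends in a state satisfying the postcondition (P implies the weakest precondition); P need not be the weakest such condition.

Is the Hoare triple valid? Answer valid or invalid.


Working backward. After the program, the postcondition 3*b + 4 != 7 must hold; in canonical form it is 3*b != 3.
Before w := 2*b - 3*j + 6: 3*b != 3
Before j := b - 3*j + 2: 3*b != 3
The weakest precondition is 3*b != 3.
Check whether b = -1 implies it.
Every state satisfying the precondition satisfies the weakest precondition: the implication holds.
Answer: valid


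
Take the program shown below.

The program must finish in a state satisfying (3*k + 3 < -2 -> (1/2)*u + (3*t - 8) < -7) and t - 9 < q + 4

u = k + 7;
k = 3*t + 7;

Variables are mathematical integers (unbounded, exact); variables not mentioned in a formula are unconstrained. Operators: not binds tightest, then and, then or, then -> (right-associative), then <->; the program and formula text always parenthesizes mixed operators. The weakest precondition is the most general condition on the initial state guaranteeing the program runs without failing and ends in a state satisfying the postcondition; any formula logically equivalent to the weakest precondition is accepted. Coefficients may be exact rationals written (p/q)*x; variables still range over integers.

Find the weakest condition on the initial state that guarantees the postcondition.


Working backward. After the program, the postcondition (3*k + 3 < -2 -> (1/2)*u + (3*t - 8) < -7) and t - 9 < q + 4 must hold; in canonical form it is (3*k < -5 -> 3*t + (1/2)*u < 1) and t < q + 13.
Before k := 3*t + 7: (9*t < -26 -> 3*t + (1/2)*u < 1) and t < q + 13
Before u := k + 7: (9*t < -26 -> (1/2)*k + 3*t < -5/2) and t < q + 13
Answer: WP = (9*t < -26 -> (1/2)*k + 3*t < -5/2) and t < q + 13


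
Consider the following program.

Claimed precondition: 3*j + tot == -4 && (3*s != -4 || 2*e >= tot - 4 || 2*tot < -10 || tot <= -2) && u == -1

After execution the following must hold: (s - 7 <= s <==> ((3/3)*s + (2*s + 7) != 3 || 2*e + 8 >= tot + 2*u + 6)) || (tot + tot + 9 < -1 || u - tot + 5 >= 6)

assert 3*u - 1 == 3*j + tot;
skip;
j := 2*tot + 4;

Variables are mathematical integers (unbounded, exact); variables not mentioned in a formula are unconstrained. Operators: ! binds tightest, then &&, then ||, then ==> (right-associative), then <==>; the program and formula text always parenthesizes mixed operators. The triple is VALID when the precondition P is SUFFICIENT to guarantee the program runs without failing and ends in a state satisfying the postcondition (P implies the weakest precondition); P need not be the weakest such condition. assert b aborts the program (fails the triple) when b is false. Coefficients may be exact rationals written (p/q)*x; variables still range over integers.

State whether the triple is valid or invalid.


Working backward. After the program, the postcondition (s - 7 <= s <==> ((3/3)*s + (2*s + 7) != 3 || 2*e + 8 >= tot + 2*u + 6)) || (tot + tot + 9 < -1 || u - tot + 5 >= 6) must hold; in canonical form it is 3*s != -4 || 2*e >= tot + 2*u - 2 || 2*tot < -10 || u >= tot + 1.
Before j := 2*tot + 4: 3*s != -4 || 2*e >= tot + 2*u - 2 || 2*tot < -10 || u >= tot + 1
Before skip: 3*s != -4 || 2*e >= tot + 2*u - 2 || 2*tot < -10 || u >= tot + 1
Before assert 3*u - 1 == 3*j + tot: 3*u == 3*j + tot + 1 && (3*s != -4 || 2*e >= tot + 2*u - 2 || 2*tot < -10 || u >= tot + 1)
The weakest precondition is 3*u == 3*j + tot + 1 && (3*s != -4 || 2*e >= tot + 2*u - 2 || 2*tot < -10 || u >= tot + 1).
Check whether 3*j + tot == -4 && (3*s != -4 || 2*e >= tot - 4 || 2*tot < -10 || tot <= -2) && u == -1 implies it.
Every state satisfying the precondition satisfies the weakest precondition: the implication holds.
Answer: valid


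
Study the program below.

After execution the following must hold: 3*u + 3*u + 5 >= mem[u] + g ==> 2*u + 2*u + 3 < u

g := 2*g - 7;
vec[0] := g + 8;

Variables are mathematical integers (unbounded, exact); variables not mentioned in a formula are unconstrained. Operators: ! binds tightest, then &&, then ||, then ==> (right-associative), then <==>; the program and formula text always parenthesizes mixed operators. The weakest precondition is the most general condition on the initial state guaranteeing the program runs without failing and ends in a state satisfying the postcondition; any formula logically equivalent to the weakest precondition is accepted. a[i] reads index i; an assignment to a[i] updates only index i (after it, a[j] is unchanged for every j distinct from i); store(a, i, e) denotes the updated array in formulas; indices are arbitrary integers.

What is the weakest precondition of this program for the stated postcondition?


Working backward. After the program, the postcondition 3*u + 3*u + 5 >= mem[u] + g ==> 2*u + 2*u + 3 < u must hold; in canonical form it is 6*u >= mem[u] + g - 5 ==> 3*u < -3.
Before vec[0] := g + 8: 6*u >= mem[u] + g - 5 ==> 3*u < -3
Before g := 2*g - 7: 6*u >= mem[u] + 2*g - 12 ==> 3*u < -3
Answer: WP = 6*u >= mem[u] + 2*g - 12 ==> 3*u < -3


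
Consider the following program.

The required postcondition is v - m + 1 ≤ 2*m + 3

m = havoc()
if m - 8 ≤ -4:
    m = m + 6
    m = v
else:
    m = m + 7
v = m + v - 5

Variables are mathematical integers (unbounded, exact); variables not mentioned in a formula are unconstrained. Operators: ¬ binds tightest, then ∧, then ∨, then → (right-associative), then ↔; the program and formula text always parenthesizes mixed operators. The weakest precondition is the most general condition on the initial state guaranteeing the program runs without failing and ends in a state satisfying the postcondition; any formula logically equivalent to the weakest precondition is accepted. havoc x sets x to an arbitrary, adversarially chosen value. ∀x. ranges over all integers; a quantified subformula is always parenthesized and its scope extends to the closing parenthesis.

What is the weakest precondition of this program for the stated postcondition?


Working backward. After the program, the postcondition v - m + 1 ≤ 2*m + 3 must hold; in canonical form it is v ≤ 3*m + 2.
Before v := m + v - 5: v ≤ 2*m + 7
Then branch requires v ≥ -7; else branch requires v ≤ 2*m + 21.
Before the if: (m ≤ 4 → v ≥ -7) ∧ ((¬(m ≤ 4)) → v ≤ 2*m + 21)
Before havoc m: ∀m_1. ((m_1 ≤ 4 → v ≥ -7) ∧ ((¬(m_1 ≤ 4)) → v ≤ 2*m_1 + 21))
Answer: WP = ∀m_1. ((m_1 ≤ 4 → v ≥ -7) ∧ ((¬(m_1 ≤ 4)) → v ≤ 2*m_1 + 21))


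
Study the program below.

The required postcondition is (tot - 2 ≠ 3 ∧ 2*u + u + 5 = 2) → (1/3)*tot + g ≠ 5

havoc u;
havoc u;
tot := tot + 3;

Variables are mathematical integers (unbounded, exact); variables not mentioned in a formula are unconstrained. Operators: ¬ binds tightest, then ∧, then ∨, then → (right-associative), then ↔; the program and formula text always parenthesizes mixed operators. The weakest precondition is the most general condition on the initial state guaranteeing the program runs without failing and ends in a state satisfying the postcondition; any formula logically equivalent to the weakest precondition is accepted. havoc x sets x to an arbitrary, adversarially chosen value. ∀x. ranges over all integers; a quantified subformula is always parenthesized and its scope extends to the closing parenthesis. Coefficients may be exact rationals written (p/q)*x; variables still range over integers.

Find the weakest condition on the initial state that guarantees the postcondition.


Working backward. After the program, the postcondition (tot - 2 ≠ 3 ∧ 2*u + u + 5 = 2) → (1/3)*tot + g ≠ 5 must hold; in canonical form it is (tot ≠ 5 ∧ 3*u = -3) → g + (1/3)*tot ≠ 5.
Before tot := tot + 3: (tot ≠ 2 ∧ 3*u = -3) → g + (1/3)*tot ≠ 4
Before havoc u: ∀u_1. ((tot ≠ 2 ∧ 3*u_1 = -3) → g + (1/3)*tot ≠ 4)
Before havoc u: ∀u_1. ((tot ≠ 2 ∧ 3*u_1 = -3) → g + (1/3)*tot ≠ 4)
Answer: WP = ∀u_1. ((tot ≠ 2 ∧ 3*u_1 = -3) → g + (1/3)*tot ≠ 4)


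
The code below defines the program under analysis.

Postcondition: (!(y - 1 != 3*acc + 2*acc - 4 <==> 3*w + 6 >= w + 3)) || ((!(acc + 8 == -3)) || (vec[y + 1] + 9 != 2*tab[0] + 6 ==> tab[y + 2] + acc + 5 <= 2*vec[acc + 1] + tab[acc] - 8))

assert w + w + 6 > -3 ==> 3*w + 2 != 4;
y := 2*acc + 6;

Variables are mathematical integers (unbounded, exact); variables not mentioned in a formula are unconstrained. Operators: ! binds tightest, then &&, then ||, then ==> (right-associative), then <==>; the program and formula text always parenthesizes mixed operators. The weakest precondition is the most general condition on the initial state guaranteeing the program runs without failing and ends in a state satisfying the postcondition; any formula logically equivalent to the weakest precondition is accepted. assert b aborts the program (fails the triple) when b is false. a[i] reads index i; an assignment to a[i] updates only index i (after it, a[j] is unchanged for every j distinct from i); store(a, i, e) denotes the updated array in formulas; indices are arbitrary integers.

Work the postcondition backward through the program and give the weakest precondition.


Working backward. After the program, the postcondition (!(y - 1 != 3*acc + 2*acc - 4 <==> 3*w + 6 >= w + 3)) || ((!(acc + 8 == -3)) || (vec[y + 1] + 9 != 2*tab[0] + 6 ==> tab[y + 2] + acc + 5 <= 2*vec[acc + 1] + tab[acc] - 8)) must hold; in canonical form it is (!(y != 5*acc - 3 <==> 2*w >= -3)) || (!(acc == -11)) || (vec[y + 1] != 2*tab[0] - 3 ==> tab[y + 2] + acc <= tab[acc] + 2*vec[acc + 1] - 13).
Before y := 2*acc + 6: (!(3*acc != 9 <==> 2*w >= -3)) || (!(acc == -11)) || (vec[2*acc + 7] != 2*tab[0] - 3 ==> tab[2*acc + 8] + acc <= tab[acc] + 2*vec[acc + 1] - 13)
Before assert w + w + 6 > -3 ==> 3*w + 2 != 4: (2*w > -9 ==> 3*w != 2) && ((!(3*acc != 9 <==> 2*w >= -3)) || (!(acc == -11)) || (vec[2*acc + 7] != 2*tab[0] - 3 ==> tab[2*acc + 8] + acc <= tab[acc] + 2*vec[acc + 1] - 13))
Answer: WP = (2*w > -9 ==> 3*w != 2) && ((!(3*acc != 9 <==> 2*w >= -3)) || (!(acc == -11)) || (vec[2*acc + 7] != 2*tab[0] - 3 ==> tab[2*acc + 8] + acc <= tab[acc] + 2*vec[acc + 1] - 13))
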